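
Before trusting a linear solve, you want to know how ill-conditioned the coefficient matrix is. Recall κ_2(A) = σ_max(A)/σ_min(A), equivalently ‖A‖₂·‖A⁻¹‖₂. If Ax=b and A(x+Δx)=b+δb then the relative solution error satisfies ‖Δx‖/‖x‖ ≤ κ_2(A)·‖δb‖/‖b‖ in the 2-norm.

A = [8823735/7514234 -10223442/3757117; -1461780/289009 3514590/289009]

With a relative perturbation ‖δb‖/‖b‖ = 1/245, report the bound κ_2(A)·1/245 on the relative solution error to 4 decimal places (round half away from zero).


M = AᵀA = [905613098625/33589359076 -543338290935/8397339769; -543338290935/8397339769 1304024218344/8397339769]. tr(M)=36223135929/198753604, det(M)=13286025/49688401
λ_max, λ_min = (36223135929/198753604 ± √1312073326205185347441/39502995102988816)/2 = 729/4, 72900/49688401
κ = σ_max/σ_min = (27/2)/(270/7049) = 352.4500
perturbation bound = 352.4500·1/245 = 1.4386

1.4386


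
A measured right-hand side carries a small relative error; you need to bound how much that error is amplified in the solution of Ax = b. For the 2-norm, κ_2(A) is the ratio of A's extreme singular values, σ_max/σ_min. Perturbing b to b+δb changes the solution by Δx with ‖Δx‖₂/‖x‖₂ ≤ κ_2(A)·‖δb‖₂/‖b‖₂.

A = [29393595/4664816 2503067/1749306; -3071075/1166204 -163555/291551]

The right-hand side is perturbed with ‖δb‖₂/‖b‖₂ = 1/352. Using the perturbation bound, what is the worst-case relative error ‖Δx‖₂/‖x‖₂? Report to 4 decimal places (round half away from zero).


AᵀA = [6005251204225/128760404224 168893668195/16095050528; 168893668195/16095050528 42771319381/18106931844]; tr = 33780264889/689377536, det = 37515625/689377536
char-poly roots: 49 and 765625/689377536
σ_max=√49=7, σ_min=√(765625/689377536)=(875/26256) → κ = 210.0480
worst-case relative error ≤ 210.0480 × 1/352 = 0.5967

0.5967


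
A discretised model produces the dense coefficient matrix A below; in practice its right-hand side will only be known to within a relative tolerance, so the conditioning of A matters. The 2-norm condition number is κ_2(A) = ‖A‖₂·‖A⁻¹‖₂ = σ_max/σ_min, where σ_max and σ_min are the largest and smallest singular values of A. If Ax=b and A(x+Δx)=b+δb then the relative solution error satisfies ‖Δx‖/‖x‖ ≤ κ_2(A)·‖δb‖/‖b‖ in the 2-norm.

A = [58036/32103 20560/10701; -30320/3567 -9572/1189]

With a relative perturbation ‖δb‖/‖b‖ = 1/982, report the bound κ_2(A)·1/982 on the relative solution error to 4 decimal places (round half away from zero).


0.0825

AᵀA = [46300816/613089 14694400/204363; 14694400/204363 4666384/68121]; tr = 104992/729, det = 256/81
eigenvalues of AᵀA: λ = (tr ± √(tr²−4·det))/2 = 144, 16/729
κ = σ_max/σ_min = 12/(4/27) = 81.0000
bound on ‖Δx‖/‖x‖: κ·ε = 81.0000·1/982 = 0.0825


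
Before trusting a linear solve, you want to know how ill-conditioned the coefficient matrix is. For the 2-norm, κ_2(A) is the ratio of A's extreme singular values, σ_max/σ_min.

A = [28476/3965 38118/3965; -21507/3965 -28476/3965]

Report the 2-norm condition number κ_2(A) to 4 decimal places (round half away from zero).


AᵀA = [50937345/628849 67915260/628849; 67915260/628849 90554580/628849]; tr = 141491925/628849, det = 202500/628849
λ_max, λ_min = (141491925/628849 ± √20019455472515625/395451064801)/2 = 225, 900/628849
so κ_2 = √(225 / (900/628849)) = 396.5000

396.5000


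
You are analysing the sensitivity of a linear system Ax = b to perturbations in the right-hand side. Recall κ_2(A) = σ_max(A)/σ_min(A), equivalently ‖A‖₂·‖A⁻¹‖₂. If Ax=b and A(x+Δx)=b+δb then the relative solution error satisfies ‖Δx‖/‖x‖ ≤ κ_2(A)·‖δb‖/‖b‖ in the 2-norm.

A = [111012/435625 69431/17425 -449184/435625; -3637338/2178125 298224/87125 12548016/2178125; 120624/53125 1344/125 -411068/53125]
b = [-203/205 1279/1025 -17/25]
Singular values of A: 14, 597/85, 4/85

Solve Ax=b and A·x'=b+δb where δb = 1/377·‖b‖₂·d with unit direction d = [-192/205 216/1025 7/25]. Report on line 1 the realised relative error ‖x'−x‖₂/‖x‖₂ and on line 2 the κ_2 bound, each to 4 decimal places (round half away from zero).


σ_max = 14, σ_min = 4/85
κ = σ_max/σ_min = 14/(4/85) = 297.5000
bound on ‖Δx‖/‖x‖: κ·ε = 297.5000·1/377 = 0.7891
solve Ax = b  →  x = [20.3561 0.0283 6.1005]
‖b‖ = 1.7321, ‖x‖ = 21.2506
δb = ε·‖b‖·d = [-0.0043 0.0010 0.0013]; solving A·Δx = δb gives ‖Δx‖ = 0.0976
realised ‖Δx‖/‖x‖ = 0.0046
realised/bound (from unrounded values) ≈ 0.0058

0.0046
0.7891


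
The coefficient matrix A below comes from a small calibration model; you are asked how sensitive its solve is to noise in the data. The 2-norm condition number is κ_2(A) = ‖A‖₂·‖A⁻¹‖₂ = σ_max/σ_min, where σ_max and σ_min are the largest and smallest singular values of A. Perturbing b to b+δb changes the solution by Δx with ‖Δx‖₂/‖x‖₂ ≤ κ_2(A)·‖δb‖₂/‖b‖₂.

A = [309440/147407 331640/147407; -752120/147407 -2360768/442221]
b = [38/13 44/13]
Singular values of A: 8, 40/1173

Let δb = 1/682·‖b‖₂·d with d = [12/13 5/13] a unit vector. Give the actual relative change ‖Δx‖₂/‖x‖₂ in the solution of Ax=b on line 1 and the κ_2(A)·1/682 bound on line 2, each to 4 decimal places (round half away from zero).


0.0016
0.3440

σ_max = 8, σ_min = 40/1173
κ = σ_max/σ_min = 8/(40/1173) = 234.6000
bound on ‖Δx‖/‖x‖: κ·ε = 234.6000·1/682 = 0.3440
solve Ax = b  →  x = [-85.1138 80.7155]
2-norm of b is 4.4721; of x, 117.3003
δb = ε·‖b‖·d = [0.0061 0.0025]; solving A·Δx = δb gives ‖Δx‖ = 0.1923
dividing the unrounded norms, ‖Δx‖/‖x‖ = 0.0016
realised/bound (from unrounded values) ≈ 0.0048


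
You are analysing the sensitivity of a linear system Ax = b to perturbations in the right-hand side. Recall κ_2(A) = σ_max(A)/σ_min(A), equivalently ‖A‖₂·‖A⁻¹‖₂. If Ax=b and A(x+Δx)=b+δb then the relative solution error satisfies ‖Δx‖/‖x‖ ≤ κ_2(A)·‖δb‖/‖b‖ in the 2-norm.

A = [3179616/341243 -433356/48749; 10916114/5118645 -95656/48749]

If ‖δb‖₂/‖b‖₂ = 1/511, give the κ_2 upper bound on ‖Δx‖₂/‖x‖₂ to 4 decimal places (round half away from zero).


M = AᵀA = [1424094035716/15586274025 -12916583504/148440705; -12916583504/148440705 117160912/1413721]. tr(M)=3229242676/18533025, det(M)=937024/2059225
solving λ² − 3229242676/18533025·λ + 937024/2059225 = 0 gives λ = 4356/25, 1936/741321
κ_2(A) = √(λ_max/λ_min) = √((4356/25) / (1936/741321)) = 258.3000
perturbation bound = 258.3000·1/511 = 0.5055

0.5055


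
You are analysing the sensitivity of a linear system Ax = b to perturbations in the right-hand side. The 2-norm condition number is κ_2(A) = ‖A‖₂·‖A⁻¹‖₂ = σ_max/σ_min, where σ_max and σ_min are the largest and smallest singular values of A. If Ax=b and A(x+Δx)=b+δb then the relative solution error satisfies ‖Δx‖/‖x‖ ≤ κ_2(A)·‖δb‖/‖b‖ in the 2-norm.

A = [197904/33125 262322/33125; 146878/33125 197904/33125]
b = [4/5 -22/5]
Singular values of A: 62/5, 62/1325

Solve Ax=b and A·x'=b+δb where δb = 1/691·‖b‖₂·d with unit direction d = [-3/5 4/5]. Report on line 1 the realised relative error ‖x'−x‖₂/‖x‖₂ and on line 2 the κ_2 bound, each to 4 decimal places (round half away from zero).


from the listed singular values, σ₁ = 62/5, σ_n = 62/1325
κ_2(A) = (62/5) / (62/1325) = 265.0000
worst-case relative error ≤ 265.0000 × 1/691 = 0.3835
solve Ax = b  →  x = [68.2903 -51.4194]
‖b‖ = 4.4721, ‖x‖ = 85.4840
with δb = [-0.0039 0.0052], A·Δx = δb → ‖Δx‖ = 0.1383
dividing the unrounded norms, ‖Δx‖/‖x‖ = 0.0016
realised/bound (from unrounded values) ≈ 0.0042

0.0016
0.3835


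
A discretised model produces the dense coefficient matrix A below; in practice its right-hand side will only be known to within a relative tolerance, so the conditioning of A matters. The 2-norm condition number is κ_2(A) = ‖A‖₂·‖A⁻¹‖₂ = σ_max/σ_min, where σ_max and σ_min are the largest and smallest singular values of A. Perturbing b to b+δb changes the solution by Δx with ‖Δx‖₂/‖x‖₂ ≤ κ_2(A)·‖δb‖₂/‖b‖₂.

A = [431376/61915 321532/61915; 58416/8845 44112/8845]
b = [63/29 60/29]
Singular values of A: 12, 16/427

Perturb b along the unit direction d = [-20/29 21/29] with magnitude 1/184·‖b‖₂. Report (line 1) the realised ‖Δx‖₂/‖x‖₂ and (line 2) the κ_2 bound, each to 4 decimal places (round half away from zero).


1.7405
1.7405

σ_max = 12, σ_min = 16/427
κ_2(A) = 12 / (16/427) = 320.2500
κ_2(A)·‖δb‖/‖b‖ = 1.7405
solve Ax = b  →  x = [0.2000 0.1500]
‖b‖ = 3.0000, ‖x‖ = 0.2500
δb = ε·‖b‖·d = [-0.0112 0.0118]; solving A·Δx = δb gives ‖Δx‖ = 0.4351
realised ‖Δx‖/‖x‖ = 1.7405
realised/bound = 1 exactly: the bound is attained for this b and d


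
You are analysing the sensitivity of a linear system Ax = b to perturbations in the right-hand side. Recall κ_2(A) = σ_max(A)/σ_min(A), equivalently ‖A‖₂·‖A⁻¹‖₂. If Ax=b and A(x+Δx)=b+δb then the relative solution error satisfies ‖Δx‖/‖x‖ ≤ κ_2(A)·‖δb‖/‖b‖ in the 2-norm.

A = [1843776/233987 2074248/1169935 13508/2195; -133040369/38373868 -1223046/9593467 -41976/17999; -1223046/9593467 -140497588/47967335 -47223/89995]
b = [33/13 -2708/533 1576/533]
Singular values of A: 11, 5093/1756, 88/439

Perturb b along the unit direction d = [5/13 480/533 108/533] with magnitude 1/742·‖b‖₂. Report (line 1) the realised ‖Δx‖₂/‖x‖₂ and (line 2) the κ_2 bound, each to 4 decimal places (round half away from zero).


0.0029
0.0740

from the listed singular values, σ₁ = 11, σ_n = 88/439
condition number: 11 ÷ (88/439) = 54.8750
bound on ‖Δx‖/‖x‖: κ·ε = 54.8750·1/742 = 0.0740
solve Ax = b  →  x = [9.3471 0.6895 -11.7545]
‖b‖₂ = 6.4031 and ‖x‖₂ = 15.0337
Δx = A⁻¹·δb where δb = 1/742·6.4031·d; ‖Δx‖ = 0.0430
realised ‖Δx‖/‖x‖ = 0.0029
so the bound overstates the realised error by a factor of ≈ 25.8266 (computed from the unrounded values)


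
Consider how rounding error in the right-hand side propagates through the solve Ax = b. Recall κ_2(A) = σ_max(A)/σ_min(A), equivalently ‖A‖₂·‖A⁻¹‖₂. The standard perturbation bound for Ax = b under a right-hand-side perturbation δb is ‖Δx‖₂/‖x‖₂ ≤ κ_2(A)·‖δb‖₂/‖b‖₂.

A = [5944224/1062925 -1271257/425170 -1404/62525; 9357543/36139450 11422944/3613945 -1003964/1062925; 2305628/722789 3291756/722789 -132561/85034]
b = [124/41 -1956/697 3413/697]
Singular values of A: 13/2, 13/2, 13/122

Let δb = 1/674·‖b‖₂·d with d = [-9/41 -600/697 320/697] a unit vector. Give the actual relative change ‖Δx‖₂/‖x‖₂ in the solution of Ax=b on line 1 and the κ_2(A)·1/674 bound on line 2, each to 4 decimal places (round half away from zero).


largest singular value 13/2, smallest 13/122
κ = σ_max/σ_min = (13/2)/(13/122) = 61.0000
worst-case relative error ≤ 61.0000 × 1/674 = 0.0905
solve Ax = b  →  x = [5.6977 9.3756 35.9077]
‖b‖₂ = 6.4031 and ‖x‖₂ = 37.5463
with δb = [-0.0021 -0.0082 0.0044], A·Δx = δb → ‖Δx‖ = 0.0892
realised ‖Δx‖/‖x‖ = 0.0024
so the bound overstates the realised error by a factor of ≈ 38.1144 (computed from the unrounded values)

0.0024
0.0905


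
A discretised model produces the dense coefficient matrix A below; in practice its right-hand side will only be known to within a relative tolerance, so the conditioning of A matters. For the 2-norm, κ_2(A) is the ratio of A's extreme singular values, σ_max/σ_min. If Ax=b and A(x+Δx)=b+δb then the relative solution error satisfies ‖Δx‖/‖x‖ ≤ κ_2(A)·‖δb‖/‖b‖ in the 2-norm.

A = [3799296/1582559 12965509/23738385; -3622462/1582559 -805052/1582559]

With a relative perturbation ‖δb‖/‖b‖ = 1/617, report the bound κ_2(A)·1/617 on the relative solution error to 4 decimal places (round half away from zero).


0.6472

form AᵀA = [32766802660/2977994041 36862410088/14889970205; 36862410088/14889970205 373280483041/670048659225] with trace 4607859061/398601225 and determinant 334084/398601225
solving λ² − 4607859061/398601225·λ + 334084/398601225 = 0 gives λ = 289/25, 1156/15944049
σ_max=√(289/25)=(17/5), σ_min=√(1156/15944049)=(34/3993) → κ = 399.3000
worst-case relative error ≤ 399.3000 × 1/617 = 0.6472


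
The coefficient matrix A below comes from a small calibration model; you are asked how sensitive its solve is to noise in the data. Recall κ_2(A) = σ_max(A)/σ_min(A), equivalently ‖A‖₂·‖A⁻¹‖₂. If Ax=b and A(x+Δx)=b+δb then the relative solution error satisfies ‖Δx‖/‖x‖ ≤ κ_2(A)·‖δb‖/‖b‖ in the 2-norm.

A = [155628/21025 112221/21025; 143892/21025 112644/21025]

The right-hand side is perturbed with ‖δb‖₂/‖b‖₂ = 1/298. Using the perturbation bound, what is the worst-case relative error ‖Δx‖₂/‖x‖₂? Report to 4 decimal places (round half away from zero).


AᵀA = [53418528/525625 40039596/525625; 40039596/525625 30062097/525625]; tr = 133569/841, det = 5143824/525625
solving λ² − 133569/841·λ + 5143824/525625 = 0 gives λ = 3969/25, 1296/21025
σ_max=√(3969/25)=(63/5), σ_min=√(1296/21025)=(36/145) → κ = 50.7500
κ_2(A)·‖δb‖/‖b‖ = 0.1703

0.1703


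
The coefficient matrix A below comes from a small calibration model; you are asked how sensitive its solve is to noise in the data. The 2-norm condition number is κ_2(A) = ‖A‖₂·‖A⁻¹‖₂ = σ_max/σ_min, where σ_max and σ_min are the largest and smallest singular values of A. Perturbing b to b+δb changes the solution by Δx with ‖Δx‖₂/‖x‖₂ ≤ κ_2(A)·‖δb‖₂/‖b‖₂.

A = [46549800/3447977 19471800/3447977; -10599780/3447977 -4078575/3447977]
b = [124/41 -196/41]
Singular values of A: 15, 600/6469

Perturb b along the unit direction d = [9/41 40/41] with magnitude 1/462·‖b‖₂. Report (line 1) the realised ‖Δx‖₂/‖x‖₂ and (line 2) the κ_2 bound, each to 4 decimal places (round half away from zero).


σ_max = 15, σ_min = 600/6469
κ_2(A) = 15 / (600/6469) = 161.7250
worst-case relative error ≤ 161.7250 × 1/462 = 0.3501
solve Ax = b  →  x = [16.8333 -39.7067]
2-norm of b is 5.6569; of x, 43.1275
with δb = [0.0027 0.0119], A·Δx = δb → ‖Δx‖ = 0.1320
relative error = 0.0031
realised/bound (from unrounded values) ≈ 0.0087

0.0031
0.3501


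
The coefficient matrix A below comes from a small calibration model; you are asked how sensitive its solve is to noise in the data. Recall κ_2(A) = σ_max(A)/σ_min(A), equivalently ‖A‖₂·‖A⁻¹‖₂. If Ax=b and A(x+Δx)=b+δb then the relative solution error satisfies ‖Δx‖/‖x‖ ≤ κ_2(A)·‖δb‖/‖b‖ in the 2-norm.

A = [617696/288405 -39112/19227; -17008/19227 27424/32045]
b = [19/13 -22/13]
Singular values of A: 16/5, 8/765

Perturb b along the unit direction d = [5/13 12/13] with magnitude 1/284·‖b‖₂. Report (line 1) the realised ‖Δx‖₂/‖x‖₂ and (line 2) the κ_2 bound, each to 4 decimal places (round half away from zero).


from the listed singular values, σ₁ = 16/5, σ_n = 8/765
κ = σ_max/σ_min = (16/5)/(8/765) = 306.0000
perturbation bound = 306.0000·1/284 = 1.0775
solve Ax = b  →  x = [-65.4957 -69.6767]
2-norm of b is 2.2361; of x, 95.6270
δb = ε·‖b‖·d = [0.0030 0.0073]; solving A·Δx = δb gives ‖Δx‖ = 0.7529
relative error = 0.0079
so the bound overstates the realised error by a factor of ≈ 136.8503 (computed from the unrounded values)

0.0079
1.0775


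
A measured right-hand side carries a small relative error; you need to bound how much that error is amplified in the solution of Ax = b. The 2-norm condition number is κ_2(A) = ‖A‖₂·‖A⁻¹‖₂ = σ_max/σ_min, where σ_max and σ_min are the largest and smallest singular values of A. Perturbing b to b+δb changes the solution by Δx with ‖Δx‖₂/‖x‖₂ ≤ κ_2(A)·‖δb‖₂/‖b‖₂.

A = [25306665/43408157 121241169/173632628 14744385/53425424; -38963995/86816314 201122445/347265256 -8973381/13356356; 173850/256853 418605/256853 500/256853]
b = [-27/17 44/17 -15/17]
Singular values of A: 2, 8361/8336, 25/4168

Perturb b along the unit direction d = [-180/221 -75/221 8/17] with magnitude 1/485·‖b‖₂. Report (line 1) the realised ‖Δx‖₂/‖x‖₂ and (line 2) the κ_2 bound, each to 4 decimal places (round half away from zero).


0.3585
0.6875

largest singular value 2, smallest 25/4168
κ_2(A) = 2 / (25/4168) = 333.4400
perturbation bound = 333.4400·1/485 = 0.6875
solve Ax = b  →  x = [-2.0964 0.3318 -2.1659]
2-norm of b is 3.1623; of x, 3.0325
re-solving with b+δb shifts x by Δx of norm 1.0870
relative error = 0.3585
tightness: 0.3585 against a bound of 0.6875 (unrounded ratio ≈ 0.5214)


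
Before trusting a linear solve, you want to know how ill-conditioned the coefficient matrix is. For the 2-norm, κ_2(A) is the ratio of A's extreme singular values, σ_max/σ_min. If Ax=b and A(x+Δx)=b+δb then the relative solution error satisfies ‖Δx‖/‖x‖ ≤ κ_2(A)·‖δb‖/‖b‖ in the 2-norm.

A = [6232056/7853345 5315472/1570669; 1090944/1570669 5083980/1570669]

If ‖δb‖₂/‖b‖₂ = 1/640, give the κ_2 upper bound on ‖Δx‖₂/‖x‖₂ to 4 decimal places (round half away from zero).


0.1651

M = AᵀA = [81560632896/73335348025 72363860352/14667069605; 72363860352/14667069605 64329483024/2933413921]. tr(M)=1005233616/43626025, det(M)=82944/1745041
λ_max, λ_min = (1005233616/43626025 ± √1010132771034675456/1903230057300625)/2 = 576/25, 3600/1745041
κ_2(A) = √(λ_max/λ_min) = √((576/25) / (3600/1745041)) = 105.6800
bound on ‖Δx‖/‖x‖: κ·ε = 105.6800·1/640 = 0.1651


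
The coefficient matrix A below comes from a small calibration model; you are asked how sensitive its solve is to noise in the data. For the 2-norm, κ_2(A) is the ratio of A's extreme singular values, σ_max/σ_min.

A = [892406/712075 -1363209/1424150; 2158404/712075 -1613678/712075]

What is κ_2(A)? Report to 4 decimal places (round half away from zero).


273.8750

AᵀA = [32278676308/3000300625 -24208502931/3000300625; -24208502931/3000300625 72628198393/12001202500]; tr = 1613943229/96009620, det = 11303044/3000300625
char-poly roots: 1681/100 and 26896/120012025
κ_2(A) = √(λ_max/λ_min) = √((1681/100) / (26896/120012025)) = 273.8750


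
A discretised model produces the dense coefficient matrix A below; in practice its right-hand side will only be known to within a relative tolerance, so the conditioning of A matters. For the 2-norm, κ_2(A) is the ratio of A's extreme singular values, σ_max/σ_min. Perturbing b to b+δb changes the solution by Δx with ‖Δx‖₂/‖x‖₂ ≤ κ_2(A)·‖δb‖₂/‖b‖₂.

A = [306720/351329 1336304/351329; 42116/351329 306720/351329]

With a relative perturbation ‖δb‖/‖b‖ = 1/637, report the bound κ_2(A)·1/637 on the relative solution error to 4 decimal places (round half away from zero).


M = AᵀA = [1390736/1790921 6134400/1790921; 6134400/1790921 27274496/1790921]. tr(M)=699152/43681, det(M)=4096/43681
char-poly roots: 16 and 256/43681
σ_max=√16=4, σ_min=√(256/43681)=(16/209) → κ = 52.2500
perturbation bound = 52.2500·1/637 = 0.0820

0.0820


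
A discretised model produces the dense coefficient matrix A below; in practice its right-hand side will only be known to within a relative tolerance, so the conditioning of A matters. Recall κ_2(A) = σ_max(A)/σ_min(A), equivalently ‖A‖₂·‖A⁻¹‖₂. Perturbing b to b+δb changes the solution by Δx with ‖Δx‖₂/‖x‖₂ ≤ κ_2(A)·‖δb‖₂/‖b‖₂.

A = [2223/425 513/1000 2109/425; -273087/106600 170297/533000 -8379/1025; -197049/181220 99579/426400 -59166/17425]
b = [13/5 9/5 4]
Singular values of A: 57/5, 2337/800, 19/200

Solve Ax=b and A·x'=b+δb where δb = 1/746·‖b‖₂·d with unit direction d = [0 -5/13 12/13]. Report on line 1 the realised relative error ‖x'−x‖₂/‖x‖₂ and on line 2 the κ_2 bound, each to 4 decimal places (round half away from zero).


largest singular value 57/5, smallest 19/200
condition number: (57/5) ÷ (19/200) = 120.0000
perturbation bound = 120.0000·1/746 = 0.1609
solve Ax = b  →  x = [-4.9790 31.1093 2.5561]
2-norm of b is 5.0990; of x, 31.6087
Δx = A⁻¹·δb where δb = 1/746·5.0990·d; ‖Δx‖ = 0.0719
relative error = 0.0023
tightness: 0.0023 against a bound of 0.1609 (unrounded ratio ≈ 0.0142)

0.0023
0.1609


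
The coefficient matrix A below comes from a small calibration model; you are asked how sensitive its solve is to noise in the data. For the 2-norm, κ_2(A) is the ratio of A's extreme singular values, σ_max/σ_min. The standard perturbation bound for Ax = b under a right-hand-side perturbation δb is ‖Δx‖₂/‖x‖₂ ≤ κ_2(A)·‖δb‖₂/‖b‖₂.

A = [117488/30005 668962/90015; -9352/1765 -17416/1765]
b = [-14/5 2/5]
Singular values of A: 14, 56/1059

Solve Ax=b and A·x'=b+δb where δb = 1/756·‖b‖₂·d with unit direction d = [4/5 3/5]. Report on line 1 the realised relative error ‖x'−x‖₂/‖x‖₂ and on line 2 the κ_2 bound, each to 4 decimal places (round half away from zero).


from the listed singular values, σ₁ = 14, σ_n = 56/1059
κ = σ_max/σ_min = 14/(56/1059) = 264.7500
worst-case relative error ≤ 264.7500 × 1/756 = 0.3502
solve Ax = b  →  x = [33.3046 -17.9244]
‖b‖₂ = 2.8284 and ‖x‖₂ = 37.8217
with δb = [0.0030 0.0022], A·Δx = δb → ‖Δx‖ = 0.0708
realised ‖Δx‖/‖x‖ = 0.0019
tightness: 0.0019 against a bound of 0.3502 (unrounded ratio ≈ 0.0053)

0.0019
0.3502


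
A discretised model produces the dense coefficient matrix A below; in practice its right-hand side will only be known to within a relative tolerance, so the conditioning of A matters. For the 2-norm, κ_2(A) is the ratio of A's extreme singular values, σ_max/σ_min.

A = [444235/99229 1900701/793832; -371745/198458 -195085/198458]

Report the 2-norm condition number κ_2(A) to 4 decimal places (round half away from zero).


AᵀA = [5488599325/233050756 5854447665/466101512; 5854447665/466101512 24979850929/3728812096]; tr = 390302561/12902464, det = 366025/51609856
solving λ² − 390302561/12902464·λ + 366025/51609856 = 0 gives λ = 121/4, 3025/12902464
σ_max=√(121/4)=(11/2), σ_min=√(3025/12902464)=(55/3592) → κ = 359.2000

359.2000


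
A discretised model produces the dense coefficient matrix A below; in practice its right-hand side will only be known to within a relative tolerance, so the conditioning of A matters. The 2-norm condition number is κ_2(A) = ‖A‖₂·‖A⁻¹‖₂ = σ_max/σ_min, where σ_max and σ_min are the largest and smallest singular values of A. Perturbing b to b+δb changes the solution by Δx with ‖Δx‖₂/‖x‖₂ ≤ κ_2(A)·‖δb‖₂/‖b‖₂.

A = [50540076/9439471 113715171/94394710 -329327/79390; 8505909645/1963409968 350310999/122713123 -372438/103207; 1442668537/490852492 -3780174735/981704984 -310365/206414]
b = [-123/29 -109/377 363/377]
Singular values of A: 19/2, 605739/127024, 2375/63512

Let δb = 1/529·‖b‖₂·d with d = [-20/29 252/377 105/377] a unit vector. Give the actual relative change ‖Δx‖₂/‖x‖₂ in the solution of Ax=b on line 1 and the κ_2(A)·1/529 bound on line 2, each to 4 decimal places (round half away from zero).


σ_max = 19/2, σ_min = 2375/63512
κ = σ_max/σ_min = (19/2)/(2375/63512) = 254.0480
κ_2(A)·‖δb‖/‖b‖ = 0.4802
solve Ax = b  →  x = [46.7609 10.3063 64.3700]
‖b‖₂ = 4.3589 and ‖x‖₂ = 80.2266
Δx = A⁻¹·δb where δb = 1/529·4.3589·d; ‖Δx‖ = 0.2204
realised ‖Δx‖/‖x‖ = 0.0027
so the bound overstates the realised error by a factor of ≈ 174.8498 (computed from the unrounded values)

0.0027
0.4802


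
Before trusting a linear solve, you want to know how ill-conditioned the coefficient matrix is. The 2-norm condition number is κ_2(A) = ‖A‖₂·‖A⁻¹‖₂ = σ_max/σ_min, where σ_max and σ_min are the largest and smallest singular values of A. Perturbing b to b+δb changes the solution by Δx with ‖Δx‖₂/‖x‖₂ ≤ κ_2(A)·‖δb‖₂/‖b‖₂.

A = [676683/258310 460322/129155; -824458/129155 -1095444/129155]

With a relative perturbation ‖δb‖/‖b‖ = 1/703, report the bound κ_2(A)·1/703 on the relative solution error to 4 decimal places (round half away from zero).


0.3533

AᵀA = [3759554861/78963380 1253128527/19740845; 1253128527/19740845 1670880356/19740845]; tr = 2088615257/15792676, det = 1119364/3948169
char-poly roots: 529/4 and 8464/3948169
so κ_2 = √((529/4) / (8464/3948169)) = 248.3750
κ_2(A)·‖δb‖/‖b‖ = 0.3533


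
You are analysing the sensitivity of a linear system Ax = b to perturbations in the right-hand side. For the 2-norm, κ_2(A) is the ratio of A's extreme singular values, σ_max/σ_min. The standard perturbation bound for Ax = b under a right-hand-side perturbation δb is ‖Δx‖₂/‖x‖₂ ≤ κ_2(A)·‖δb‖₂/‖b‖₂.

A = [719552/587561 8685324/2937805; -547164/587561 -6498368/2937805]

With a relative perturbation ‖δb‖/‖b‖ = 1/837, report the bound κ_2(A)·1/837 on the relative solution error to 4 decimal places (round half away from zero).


M = AᵀA = [817143523600/345227928721 1961043056640/345227928721; 1961043056640/345227928721 4706545585936/345227928721]. tr(M)=32684550944/2042768809, det(M)=4000000/2042768809
λ_max, λ_min = (32684550944/2042768809 ± √1068247186109987291136/4172904407023278481)/2 = 16, 250000/2042768809
κ = σ_max/σ_min = 4/(500/45197) = 361.5760
κ_2(A)·‖δb‖/‖b‖ = 0.4320

0.4320


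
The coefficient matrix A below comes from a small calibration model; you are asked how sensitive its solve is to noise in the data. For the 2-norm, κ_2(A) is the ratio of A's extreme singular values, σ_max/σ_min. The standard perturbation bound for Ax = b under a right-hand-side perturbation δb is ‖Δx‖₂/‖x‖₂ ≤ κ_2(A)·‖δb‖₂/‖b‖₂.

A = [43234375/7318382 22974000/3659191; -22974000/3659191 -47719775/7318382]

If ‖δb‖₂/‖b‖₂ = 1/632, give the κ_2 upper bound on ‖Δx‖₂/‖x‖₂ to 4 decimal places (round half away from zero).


AᵀA = [4732972515625/63684560164 1242319050000/15921140041; 1242319050000/15921140041 5218068525625/63684560164]; tr = 5916195625/37862402, det = 244140625/302899216
char-poly roots: 625/4 and 390625/75724804
κ_2(A) = √(λ_max/λ_min) = √((625/4) / (390625/75724804)) = 174.0400
bound on ‖Δx‖/‖x‖: κ·ε = 174.0400·1/632 = 0.2754

0.2754


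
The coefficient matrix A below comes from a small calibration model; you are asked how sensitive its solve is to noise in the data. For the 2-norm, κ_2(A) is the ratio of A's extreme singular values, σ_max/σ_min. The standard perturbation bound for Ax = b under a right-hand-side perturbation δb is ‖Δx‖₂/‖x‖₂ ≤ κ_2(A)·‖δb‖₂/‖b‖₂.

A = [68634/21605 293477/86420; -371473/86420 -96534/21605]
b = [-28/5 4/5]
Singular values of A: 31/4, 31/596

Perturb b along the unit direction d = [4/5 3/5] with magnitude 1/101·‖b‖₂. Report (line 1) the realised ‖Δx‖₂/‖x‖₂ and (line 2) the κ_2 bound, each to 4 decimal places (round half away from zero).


0.0140
1.4752

from the listed singular values, σ₁ = 31/4, σ_n = 31/596
κ = σ_max/σ_min = (31/4)/(31/596) = 149.0000
worst-case relative error ≤ 149.0000 × 1/101 = 1.4752
solve Ax = b  →  x = [55.3326 -53.4105]
‖b‖ = 5.6569, ‖x‖ = 76.9050
Δx = A⁻¹·δb where δb = 1/101·5.6569·d; ‖Δx‖ = 1.0768
realised ‖Δx‖/‖x‖ = 0.0140
so the bound overstates the realised error by a factor of ≈ 105.3613 (computed from the unrounded values)


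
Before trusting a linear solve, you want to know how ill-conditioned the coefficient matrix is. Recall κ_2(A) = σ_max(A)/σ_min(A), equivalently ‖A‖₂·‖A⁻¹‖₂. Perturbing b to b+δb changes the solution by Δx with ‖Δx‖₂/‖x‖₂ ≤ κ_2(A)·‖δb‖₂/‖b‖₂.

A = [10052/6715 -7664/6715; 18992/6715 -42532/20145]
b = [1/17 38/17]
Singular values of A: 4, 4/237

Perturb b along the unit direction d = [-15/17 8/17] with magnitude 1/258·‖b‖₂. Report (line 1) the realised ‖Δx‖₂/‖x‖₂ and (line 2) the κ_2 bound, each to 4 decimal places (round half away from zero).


0.0087
0.9186

σ_max = 4, σ_min = 4/237
κ_2(A) = 4 / (4/237) = 237.0000
bound on ‖Δx‖/‖x‖: κ·ε = 237.0000·1/258 = 0.9186
solve Ax = b  →  x = [35.9500 47.1000]
‖b‖₂ = 2.2361 and ‖x‖₂ = 59.2521
δb = ε·‖b‖·d = [-0.0076 0.0041]; solving A·Δx = δb gives ‖Δx‖ = 0.5135
relative error = 0.0087
tightness: 0.0087 against a bound of 0.9186 (unrounded ratio ≈ 0.0094)


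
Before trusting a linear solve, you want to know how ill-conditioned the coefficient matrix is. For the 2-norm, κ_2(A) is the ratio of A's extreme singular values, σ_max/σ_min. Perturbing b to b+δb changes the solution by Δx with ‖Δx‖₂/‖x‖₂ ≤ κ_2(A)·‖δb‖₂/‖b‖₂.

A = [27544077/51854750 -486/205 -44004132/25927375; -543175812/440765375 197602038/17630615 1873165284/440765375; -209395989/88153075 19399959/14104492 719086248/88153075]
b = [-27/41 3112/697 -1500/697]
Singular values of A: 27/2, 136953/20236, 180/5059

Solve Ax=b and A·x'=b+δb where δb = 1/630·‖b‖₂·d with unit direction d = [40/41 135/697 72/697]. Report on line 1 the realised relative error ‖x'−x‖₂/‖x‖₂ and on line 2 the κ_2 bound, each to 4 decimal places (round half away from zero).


0.3533
0.6023

largest singular value 27/2, smallest 180/5059
condition number: (27/2) ÷ (180/5059) = 379.4250
κ_2(A)·‖δb‖/‖b‖ = 0.6023
solve Ax = b  →  x = [0.0951 0.5324 -0.3259]
‖b‖₂ = 5.0000 and ‖x‖₂ = 0.6314
δb = ε·‖b‖·d = [0.0077 0.0015 0.0008]; solving A·Δx = δb gives ‖Δx‖ = 0.2231
relative error = 0.3533
realised/bound (from unrounded values) ≈ 0.5866


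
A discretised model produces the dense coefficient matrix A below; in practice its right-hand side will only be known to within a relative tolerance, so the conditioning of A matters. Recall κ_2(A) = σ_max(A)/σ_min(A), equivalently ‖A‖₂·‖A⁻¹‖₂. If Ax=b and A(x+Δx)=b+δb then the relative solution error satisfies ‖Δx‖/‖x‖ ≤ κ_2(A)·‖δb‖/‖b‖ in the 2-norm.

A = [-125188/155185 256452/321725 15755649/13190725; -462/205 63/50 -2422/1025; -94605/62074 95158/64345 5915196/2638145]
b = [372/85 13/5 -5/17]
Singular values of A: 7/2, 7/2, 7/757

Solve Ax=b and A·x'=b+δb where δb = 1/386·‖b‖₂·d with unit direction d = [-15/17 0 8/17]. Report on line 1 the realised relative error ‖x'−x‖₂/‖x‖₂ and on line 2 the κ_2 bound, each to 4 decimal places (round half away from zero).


0.0033
0.9806

from the listed singular values, σ₁ = 7/2, σ_n = 7/757
condition number: (7/2) ÷ (7/757) = 378.5000
perturbation bound = 378.5000·1/386 = 0.9806
solve Ax = b  →  x = [252.4808 346.5714 -57.1010]
2-norm of b is 5.0990; of x, 432.5724
Δx = A⁻¹·δb where δb = 1/386·5.0990·d; ‖Δx‖ = 1.4286
realised ‖Δx‖/‖x‖ = 0.0033
realised/bound (from unrounded values) ≈ 0.0034


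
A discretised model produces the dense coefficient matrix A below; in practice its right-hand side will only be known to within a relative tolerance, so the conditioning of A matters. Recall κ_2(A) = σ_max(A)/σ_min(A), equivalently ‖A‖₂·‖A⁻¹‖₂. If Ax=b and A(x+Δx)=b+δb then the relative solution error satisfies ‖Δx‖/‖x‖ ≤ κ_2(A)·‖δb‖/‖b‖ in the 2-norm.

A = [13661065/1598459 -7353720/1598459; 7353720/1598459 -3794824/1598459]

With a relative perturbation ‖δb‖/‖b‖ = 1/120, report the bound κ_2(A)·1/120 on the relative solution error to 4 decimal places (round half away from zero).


1.1523

M = AᵀA = [2881932625/30591961 -1536927480/30591961; -1536927480/30591961 819888256/30591961]. tr(M)=3701820881/30591961, det(M)=23425600/30591961
λ_max, λ_min = (3701820881/30591961 ± √13700611294841209761/935868077825521)/2 = 121, 193600/30591961
so κ_2 = √(121 / (193600/30591961)) = 138.2750
worst-case relative error ≤ 138.2750 × 1/120 = 1.1523


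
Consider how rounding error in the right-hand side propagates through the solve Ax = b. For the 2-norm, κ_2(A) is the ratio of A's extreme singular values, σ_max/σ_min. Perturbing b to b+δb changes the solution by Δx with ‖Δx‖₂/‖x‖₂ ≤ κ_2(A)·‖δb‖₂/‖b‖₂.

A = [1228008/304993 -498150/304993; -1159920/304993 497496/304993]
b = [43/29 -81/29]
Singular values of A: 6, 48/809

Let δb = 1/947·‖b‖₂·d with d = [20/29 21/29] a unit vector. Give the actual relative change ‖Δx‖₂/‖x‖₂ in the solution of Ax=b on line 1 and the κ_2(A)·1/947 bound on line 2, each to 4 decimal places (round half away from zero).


from the listed singular values, σ₁ = 6, σ_n = 48/809
κ = σ_max/σ_min = 6/(48/809) = 101.1250
bound on ‖Δx‖/‖x‖: κ·ε = 101.1250·1/947 = 0.1068
solve Ax = b  →  x = [-6.0208 -15.7500]
2-norm of b is 3.1623; of x, 16.8616
with δb = [0.0023 0.0024], A·Δx = δb → ‖Δx‖ = 0.0563
relative error = 0.0033
realised/bound (from unrounded values) ≈ 0.0313

0.0033
0.1068


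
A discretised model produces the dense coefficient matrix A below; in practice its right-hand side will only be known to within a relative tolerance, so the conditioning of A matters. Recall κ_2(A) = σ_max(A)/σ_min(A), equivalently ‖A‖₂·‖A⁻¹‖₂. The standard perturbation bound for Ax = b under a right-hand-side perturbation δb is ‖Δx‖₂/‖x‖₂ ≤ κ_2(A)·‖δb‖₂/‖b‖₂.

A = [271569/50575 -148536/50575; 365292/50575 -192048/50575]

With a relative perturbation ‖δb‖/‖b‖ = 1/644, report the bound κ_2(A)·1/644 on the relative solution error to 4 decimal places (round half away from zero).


M = AᵀA = [8287518681/102313225 -883930968/20462645; -883930968/20462645 2357815104/102313225]. tr(M)=7367013/70805, det(M)=20736/30625
λ_max, λ_min = (7367013/70805 ± √1356482562828849/125333700625)/2 = 2601/25, 2304/354025
κ = σ_max/σ_min = (51/5)/(48/595) = 126.4375
perturbation bound = 126.4375·1/644 = 0.1963

0.1963


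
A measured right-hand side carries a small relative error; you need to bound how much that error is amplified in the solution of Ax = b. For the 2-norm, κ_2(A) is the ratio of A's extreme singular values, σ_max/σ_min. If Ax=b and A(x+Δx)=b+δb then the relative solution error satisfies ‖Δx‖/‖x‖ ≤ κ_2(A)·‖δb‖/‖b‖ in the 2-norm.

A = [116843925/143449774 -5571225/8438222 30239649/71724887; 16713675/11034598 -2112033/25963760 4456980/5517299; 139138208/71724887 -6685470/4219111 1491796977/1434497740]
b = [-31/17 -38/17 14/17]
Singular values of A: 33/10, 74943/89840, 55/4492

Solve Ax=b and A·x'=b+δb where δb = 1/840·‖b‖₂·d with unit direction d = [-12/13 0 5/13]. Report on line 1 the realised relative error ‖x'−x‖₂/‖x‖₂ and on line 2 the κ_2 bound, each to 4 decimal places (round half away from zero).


0.0018
0.3209

largest singular value 33/10, smallest 55/4492
κ_2(A) = (33/10) / (55/4492) = 269.5200
bound on ‖Δx‖/‖x‖: κ·ε = 269.5200·1/840 = 0.3209
solve Ax = b  →  x = [-78.0999 -1.9729 143.4716]
‖b‖₂ = 3.0000 and ‖x‖₂ = 163.3633
with δb = [-0.0033 0.0000 0.0014], A·Δx = δb → ‖Δx‖ = 0.2917
realised ‖Δx‖/‖x‖ = 0.0018
so the bound overstates the realised error by a factor of ≈ 179.6997 (computed from the unrounded values)


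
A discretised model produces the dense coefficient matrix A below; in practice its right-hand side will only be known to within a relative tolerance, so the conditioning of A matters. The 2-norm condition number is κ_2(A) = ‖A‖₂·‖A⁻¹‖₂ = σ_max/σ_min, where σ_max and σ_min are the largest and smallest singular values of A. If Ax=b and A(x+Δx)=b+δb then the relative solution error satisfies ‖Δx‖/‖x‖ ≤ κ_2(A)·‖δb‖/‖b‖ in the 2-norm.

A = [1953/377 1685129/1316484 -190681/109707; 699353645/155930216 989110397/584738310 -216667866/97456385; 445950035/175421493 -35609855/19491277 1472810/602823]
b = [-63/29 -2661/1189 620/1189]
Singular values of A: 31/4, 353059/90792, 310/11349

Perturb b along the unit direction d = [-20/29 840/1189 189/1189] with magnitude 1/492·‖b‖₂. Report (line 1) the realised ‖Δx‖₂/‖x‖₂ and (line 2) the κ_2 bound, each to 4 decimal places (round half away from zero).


0.5063
0.5767

from the listed singular values, σ₁ = 31/4, σ_n = 310/11349
κ = σ_max/σ_min = (31/4)/(310/11349) = 283.7250
worst-case relative error ≤ 283.7250 × 1/492 = 0.5767
solve Ax = b  →  x = [-0.2584 -0.2318 0.3090]
2-norm of b is 3.1623; of x, 0.4647
re-solving with b+δb shifts x by Δx of norm 0.2353
dividing the unrounded norms, ‖Δx‖/‖x‖ = 0.5063
tightness: 0.5063 against a bound of 0.5767 (unrounded ratio ≈ 0.8780)


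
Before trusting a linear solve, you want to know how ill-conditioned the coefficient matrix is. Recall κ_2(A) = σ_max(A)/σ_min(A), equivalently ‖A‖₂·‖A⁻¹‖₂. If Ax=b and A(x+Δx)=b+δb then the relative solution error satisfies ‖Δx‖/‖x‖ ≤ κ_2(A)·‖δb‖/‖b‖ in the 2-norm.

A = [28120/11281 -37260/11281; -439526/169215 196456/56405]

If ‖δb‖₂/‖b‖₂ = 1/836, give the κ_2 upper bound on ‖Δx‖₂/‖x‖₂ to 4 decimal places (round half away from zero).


0.4188

form AᵀA = [441258436/34047225 -196110416/11349075; -196110416/11349075 87161296/3783025] with trace 49028404/1361889 and determinant 1600/151321
solving λ² − 49028404/1361889·λ + 1600/151321 = 0 gives λ = 36, 400/1361889
so κ_2 = √(36 / (400/1361889)) = 350.1000
bound on ‖Δx‖/‖x‖: κ·ε = 350.1000·1/836 = 0.4188


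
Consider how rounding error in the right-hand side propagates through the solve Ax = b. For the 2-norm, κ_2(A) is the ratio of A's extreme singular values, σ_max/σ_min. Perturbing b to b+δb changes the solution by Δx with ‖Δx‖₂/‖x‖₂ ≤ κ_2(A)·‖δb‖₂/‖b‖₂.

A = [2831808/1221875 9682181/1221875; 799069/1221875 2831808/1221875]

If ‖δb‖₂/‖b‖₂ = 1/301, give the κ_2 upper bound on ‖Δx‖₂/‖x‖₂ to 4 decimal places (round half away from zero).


1.2990

form AᵀA = [2770447301/477753125 9497884032/477753125; 9497884032/477753125 32564404949/477753125] with trace 282678818/3822025 and determinant 3418801/95550625
eigenvalues of AᵀA: λ = (tr ± √(tr²−4·det))/2 = 1849/25, 1849/3822025
σ_max=√(1849/25)=(43/5), σ_min=√(1849/3822025)=(43/1955) → κ = 391.0000
bound on ‖Δx‖/‖x‖: κ·ε = 391.0000·1/301 = 1.2990


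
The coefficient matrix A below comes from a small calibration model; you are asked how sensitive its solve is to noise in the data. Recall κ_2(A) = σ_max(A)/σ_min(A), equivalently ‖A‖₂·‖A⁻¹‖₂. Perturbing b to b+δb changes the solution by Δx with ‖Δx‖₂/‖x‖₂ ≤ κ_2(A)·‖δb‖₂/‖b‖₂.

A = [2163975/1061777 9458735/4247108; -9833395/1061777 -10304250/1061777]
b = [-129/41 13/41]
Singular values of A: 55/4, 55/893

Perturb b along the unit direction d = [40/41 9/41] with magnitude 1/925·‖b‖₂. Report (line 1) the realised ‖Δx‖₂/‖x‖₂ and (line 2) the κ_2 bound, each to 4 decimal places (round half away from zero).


largest singular value 55/4, smallest 55/893
κ_2(A) = (55/4) / (55/893) = 223.2500
κ_2(A)·‖δb‖/‖b‖ = 0.2414
solve Ax = b  →  x = [35.2219 -33.6451]
‖b‖ = 3.1623, ‖x‖ = 48.7091
δb = ε·‖b‖·d = [0.0033 0.0008]; solving A·Δx = δb gives ‖Δx‖ = 0.0555
dividing the unrounded norms, ‖Δx‖/‖x‖ = 0.0011
tightness: 0.0011 against a bound of 0.2414 (unrounded ratio ≈ 0.0047)

0.0011
0.2414
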